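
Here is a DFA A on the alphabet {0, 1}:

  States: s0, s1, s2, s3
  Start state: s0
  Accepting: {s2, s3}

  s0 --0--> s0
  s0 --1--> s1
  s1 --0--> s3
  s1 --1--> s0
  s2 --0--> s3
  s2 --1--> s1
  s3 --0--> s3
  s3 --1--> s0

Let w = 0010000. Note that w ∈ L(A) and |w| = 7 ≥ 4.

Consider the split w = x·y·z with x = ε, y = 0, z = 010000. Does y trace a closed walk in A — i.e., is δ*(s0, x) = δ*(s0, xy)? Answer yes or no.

State sequence: s0 -0-> s0

After x (step 0): s0. After xy (step 1): s0.
They match, so y = 0 drives A around a cycle from s0 back to itself; pumping y any number of times keeps A in s0 before reading z, and xyⁱz ∈ L(A) for every i ≥ 0.

yes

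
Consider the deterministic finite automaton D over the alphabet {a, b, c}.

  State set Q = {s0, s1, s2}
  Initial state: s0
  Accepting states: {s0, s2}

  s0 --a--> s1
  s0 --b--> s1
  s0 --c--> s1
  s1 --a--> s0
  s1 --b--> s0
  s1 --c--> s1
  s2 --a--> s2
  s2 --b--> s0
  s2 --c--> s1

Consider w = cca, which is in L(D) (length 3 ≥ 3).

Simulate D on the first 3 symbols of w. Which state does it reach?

Run of D on the first 3 characters of w = c c a:
  step 0: s0  (start)
  step 1: s1  (read c: s0→s1)
  step 2: s1  (read c: s1→s1)
  step 3: s0  (read a: s1→s0)

After reading 3 characters, D is in state s0.
(This kind of state-tracing is the core of the pumping-lemma construction: with 3 states, pigeonhole forces a repeat within the first 3 steps.)

s0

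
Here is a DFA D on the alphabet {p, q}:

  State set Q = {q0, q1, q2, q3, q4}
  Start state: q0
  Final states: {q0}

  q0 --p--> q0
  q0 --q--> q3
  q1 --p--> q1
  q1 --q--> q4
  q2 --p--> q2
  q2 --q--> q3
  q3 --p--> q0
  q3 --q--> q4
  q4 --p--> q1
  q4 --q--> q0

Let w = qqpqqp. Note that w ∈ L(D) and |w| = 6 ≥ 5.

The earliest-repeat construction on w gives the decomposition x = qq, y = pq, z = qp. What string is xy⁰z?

qqqp

xy⁰z = xz = qq·qp = qqqp.
Reading y = pq takes D from q4 back to q4, so after x the machine is still in q4, and z then leads to the accepting state q0. Hence qqqp ∈ L(D).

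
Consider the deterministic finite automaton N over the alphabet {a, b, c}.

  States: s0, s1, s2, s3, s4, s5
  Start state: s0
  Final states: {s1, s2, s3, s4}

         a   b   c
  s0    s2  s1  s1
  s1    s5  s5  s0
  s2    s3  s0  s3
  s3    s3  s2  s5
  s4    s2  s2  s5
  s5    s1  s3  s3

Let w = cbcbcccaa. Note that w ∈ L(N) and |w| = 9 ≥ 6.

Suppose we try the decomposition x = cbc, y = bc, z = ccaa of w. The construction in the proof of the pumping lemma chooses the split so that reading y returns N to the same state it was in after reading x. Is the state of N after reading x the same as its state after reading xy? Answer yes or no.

Run of N on the first 5 characters of w = c b c b c:
  step 0: s0  (start)
  step 1: s1  (read c: s0→s1)
  step 2: s5  (read b: s1→s5)
  step 3: s3  (read c: s5→s3)
  step 4: s2  (read b: s3→s2)
  step 5: s3  (read c: s2→s3)

After x (step 3): s3. After xy (step 5): s3.
They match, so y = bc drives N around a cycle from s3 back to itself; pumping y any number of times keeps N in s3 before reading z, and xyⁱz ∈ L(N) for every i ≥ 0.

yes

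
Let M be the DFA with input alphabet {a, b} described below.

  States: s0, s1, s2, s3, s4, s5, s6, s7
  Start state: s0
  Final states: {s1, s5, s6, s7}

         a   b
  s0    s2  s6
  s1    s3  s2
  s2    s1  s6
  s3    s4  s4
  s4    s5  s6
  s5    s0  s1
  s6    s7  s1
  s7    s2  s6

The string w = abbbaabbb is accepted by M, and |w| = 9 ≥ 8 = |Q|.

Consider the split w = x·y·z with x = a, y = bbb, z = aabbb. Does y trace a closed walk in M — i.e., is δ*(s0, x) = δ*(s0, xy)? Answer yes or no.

State sequence: s0 -a-> s2 -b-> s6 -b-> s1 -b-> s2

After x (step 1): s2. After xy (step 4): s2.
They match, so y = bbb drives M around a cycle from s2 back to itself; pumping y any number of times keeps M in s2 before reading z, and xyⁱz ∈ L(M) for every i ≥ 0.

yes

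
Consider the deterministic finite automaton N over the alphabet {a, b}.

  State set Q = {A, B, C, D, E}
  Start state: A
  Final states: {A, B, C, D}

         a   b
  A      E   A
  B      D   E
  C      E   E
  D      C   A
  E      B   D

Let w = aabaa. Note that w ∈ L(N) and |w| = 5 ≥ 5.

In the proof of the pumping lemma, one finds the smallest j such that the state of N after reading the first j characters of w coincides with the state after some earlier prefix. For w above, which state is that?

E

Run of N on w = a a b a a:
  step 0: A  (start)
  step 1: E  (read a: A→E)
  step 2: B  (read a: E→B)
  step 3: E  (read b: B→E)   ← first repeat (E seen earlier)
  step 4: B  (read a: E→B)
  step 5: D  (read a: B→D)

The earliest repeat is at step j = 3: N is in E, which it already visited at step i = 1.
Pumping length from the standard proof: p = 5 (the number of states). The repeated state found above gives |xy| = j ≤ 5 and |y| = j − i ≥ 1.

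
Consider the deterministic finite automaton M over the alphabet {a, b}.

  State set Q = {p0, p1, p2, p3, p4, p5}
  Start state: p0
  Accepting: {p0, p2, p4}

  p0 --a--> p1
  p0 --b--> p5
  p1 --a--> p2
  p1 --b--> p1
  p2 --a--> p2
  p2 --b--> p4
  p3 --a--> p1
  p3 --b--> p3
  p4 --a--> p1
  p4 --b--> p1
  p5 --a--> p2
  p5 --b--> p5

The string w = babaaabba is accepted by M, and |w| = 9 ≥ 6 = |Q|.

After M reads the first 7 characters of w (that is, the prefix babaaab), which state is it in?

Run of M on the first 7 characters of w = b a b a a a b:
  step 0: p0  (start)
  step 1: p5  (read b: p0→p5)
  step 2: p2  (read a: p5→p2)
  step 3: p4  (read b: p2→p4)
  step 4: p1  (read a: p4→p1)
  step 5: p2  (read a: p1→p2)
  step 6: p2  (read a: p2→p2)
  step 7: p4  (read b: p2→p4)

After reading 7 characters, M is in state p4.

p4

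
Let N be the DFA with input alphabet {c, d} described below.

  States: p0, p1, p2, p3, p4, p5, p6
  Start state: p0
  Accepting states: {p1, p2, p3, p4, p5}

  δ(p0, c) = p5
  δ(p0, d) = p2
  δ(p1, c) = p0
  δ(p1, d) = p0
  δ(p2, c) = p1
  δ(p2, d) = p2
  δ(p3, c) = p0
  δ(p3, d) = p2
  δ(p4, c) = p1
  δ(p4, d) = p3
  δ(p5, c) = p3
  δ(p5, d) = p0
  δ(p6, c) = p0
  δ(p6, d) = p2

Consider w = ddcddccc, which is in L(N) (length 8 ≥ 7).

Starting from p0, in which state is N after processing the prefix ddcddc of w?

p1

State sequence: p0 -d-> p2 -d-> p2 -c-> p1 -d-> p0 -d-> p2 -c-> p1

After reading 6 characters, N is in state p1.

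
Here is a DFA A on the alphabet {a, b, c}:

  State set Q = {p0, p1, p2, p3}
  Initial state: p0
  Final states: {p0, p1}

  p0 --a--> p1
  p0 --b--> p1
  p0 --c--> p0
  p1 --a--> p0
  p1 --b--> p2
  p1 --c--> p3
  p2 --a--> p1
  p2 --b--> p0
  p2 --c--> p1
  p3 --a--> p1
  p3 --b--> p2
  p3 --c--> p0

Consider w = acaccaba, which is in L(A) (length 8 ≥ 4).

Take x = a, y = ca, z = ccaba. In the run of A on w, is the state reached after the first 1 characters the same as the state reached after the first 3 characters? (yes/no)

yes

State sequence: p0 -a-> p1 -c-> p3 -a-> p1

After x (step 1): p1. After xy (step 3): p1.
They match, so y = ca drives A around a cycle from p1 back to itself; pumping y any number of times keeps A in p1 before reading z, and xyⁱz ∈ L(A) for every i ≥ 0.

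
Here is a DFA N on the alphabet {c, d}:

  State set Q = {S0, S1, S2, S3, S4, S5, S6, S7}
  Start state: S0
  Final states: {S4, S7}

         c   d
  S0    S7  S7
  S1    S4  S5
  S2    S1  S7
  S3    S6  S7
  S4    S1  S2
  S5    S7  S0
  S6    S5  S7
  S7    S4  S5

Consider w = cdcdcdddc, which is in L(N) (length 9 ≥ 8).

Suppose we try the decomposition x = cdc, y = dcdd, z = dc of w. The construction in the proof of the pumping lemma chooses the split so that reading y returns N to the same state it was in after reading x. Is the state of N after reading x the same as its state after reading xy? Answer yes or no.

no

State sequence: S0 -c-> S7 -d-> S5 -c-> S7 -d-> S5 -c-> S7 -d-> S5 -d-> S0

After x (step 3): S7. After xy (step 7): S0.
They differ (S7 ≠ S0), so y is not a cycle from the state after x; this split is not the one the pumping-lemma construction produces, and pumping y need not keep the string in L(N).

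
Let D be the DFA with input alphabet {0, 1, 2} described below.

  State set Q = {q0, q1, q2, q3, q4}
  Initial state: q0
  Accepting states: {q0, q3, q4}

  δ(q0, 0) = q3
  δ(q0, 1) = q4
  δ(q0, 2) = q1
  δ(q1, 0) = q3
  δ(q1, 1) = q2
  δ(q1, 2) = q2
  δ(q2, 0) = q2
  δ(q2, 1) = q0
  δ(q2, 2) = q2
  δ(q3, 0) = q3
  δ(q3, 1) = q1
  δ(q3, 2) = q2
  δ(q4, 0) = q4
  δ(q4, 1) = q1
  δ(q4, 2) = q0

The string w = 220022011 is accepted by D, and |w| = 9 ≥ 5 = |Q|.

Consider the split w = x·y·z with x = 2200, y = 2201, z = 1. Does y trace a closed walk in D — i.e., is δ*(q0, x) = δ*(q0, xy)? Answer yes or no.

State sequence: q0 -2-> q1 -2-> q2 -0-> q2 -0-> q2 -2-> q2 -2-> q2 -0-> q2 -1-> q0

After x (step 4): q2. After xy (step 8): q0.
They differ (q2 ≠ q0), so y is not a cycle from the state after x; this split is not the one the pumping-lemma construction produces, and pumping y need not keep the string in L(D).

no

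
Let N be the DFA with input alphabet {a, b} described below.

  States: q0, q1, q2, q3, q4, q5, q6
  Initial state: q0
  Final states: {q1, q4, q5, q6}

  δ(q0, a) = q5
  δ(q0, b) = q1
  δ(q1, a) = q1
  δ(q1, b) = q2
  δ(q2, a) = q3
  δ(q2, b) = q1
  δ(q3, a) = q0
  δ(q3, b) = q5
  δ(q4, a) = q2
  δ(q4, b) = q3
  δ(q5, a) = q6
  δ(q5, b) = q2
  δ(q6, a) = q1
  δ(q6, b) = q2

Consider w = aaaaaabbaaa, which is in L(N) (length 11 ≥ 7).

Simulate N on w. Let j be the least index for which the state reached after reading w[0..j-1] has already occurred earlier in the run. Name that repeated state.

Run of N on w = a a a a a a b b a a a:
  step 0: q0  (start)
  step 1: q5  (read a: q0→q5)
  step 2: q6  (read a: q5→q6)
  step 3: q1  (read a: q6→q1)
  step 4: q1  (read a: q1→q1)   ← first repeat (q1 seen earlier)
  step 5: q1  (read a: q1→q1)
  step 6: q1  (read a: q1→q1)
  step 7: q2  (read b: q1→q2)
  step 8: q1  (read b: q2→q1)
  step 9: q1  (read a: q1→q1)
  step 10: q1  (read a: q1→q1)
  step 11: q1  (read a: q1→q1)

The earliest repeat is at step j = 4: N is in q1, which it already visited at step i = 3.

q1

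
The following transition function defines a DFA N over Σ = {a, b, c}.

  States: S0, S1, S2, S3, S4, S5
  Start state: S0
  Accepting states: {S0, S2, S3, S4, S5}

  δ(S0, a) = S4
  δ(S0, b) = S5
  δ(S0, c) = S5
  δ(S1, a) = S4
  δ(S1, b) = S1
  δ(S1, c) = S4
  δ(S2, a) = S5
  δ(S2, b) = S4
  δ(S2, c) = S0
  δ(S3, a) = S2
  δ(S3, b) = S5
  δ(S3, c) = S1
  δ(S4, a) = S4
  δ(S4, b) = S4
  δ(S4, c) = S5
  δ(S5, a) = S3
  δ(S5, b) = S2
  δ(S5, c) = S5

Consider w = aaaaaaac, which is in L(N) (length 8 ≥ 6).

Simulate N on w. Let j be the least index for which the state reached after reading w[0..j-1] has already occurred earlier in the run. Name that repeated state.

S4

Run of N on w = a a a a a a a c:
  step 0: S0  (start)
  step 1: S4  (read a: S0→S4)
  step 2: S4  (read a: S4→S4)   ← first repeat (S4 seen earlier)
  step 3: S4  (read a: S4→S4)
  step 4: S4  (read a: S4→S4)
  step 5: S4  (read a: S4→S4)
  step 6: S4  (read a: S4→S4)
  step 7: S4  (read a: S4→S4)
  step 8: S5  (read c: S4→S5)

The earliest repeat is at step j = 2: N is in S4, which it already visited at step i = 1.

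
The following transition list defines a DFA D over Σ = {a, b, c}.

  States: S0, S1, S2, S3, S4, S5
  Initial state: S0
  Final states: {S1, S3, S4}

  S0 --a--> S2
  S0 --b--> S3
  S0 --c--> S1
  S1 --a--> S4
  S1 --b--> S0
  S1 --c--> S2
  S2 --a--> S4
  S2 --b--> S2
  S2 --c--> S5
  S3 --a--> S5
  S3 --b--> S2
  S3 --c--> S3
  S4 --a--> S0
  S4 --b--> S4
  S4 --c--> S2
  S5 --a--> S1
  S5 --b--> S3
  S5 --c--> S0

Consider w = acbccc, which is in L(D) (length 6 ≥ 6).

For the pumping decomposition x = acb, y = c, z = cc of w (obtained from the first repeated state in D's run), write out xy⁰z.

acbcc

xy⁰z = xz = acb·cc = acbcc.
Reading y = c takes D from S3 back to S3, so after x the machine is still in S3, and z then leads to the accepting state S3. Hence acbcc ∈ L(D).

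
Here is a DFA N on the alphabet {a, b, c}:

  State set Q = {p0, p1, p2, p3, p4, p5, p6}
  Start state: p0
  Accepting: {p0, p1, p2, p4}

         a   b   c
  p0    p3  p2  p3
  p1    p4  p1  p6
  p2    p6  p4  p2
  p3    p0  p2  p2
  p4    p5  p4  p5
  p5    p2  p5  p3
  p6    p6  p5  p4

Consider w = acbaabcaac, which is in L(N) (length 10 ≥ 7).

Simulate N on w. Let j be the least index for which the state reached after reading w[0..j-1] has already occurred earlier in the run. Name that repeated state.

State sequence: p0 -a-> p3 -c-> p2 -b-> p4 -a-> p5 -a-> p2 -b-> p4 -c-> p5 -a-> p2 -a-> p6 -c-> p4
First repeat at step 5: p2 was already visited.

The earliest repeat is at step j = 5: N is in p2, which it already visited at step i = 2.
The DFA has 7 states, so the proof of the pumping lemma guarantees a repeated state among the first 7+1 visited; the segment between the two visits is the pumpable y.

p2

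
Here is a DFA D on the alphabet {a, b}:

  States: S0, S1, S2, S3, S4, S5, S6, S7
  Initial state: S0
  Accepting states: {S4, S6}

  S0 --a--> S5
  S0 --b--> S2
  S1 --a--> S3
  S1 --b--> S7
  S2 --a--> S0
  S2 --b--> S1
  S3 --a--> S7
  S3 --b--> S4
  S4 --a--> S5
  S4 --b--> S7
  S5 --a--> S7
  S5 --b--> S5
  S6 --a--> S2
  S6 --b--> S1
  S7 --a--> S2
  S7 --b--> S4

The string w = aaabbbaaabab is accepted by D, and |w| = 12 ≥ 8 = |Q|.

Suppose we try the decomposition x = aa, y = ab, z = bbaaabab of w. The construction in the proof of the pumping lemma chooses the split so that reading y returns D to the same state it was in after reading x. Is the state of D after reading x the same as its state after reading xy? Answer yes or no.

Run of D on the first 4 characters of w = a a a b:
  step 0: S0  (start)
  step 1: S5  (read a: S0→S5)
  step 2: S7  (read a: S5→S7)
  step 3: S2  (read a: S7→S2)
  step 4: S1  (read b: S2→S1)

After x (step 2): S7. After xy (step 4): S1.
They differ (S7 ≠ S1), so y is not a cycle from the state after x; this split is not the one the pumping-lemma construction produces, and pumping y need not keep the string in L(D).

no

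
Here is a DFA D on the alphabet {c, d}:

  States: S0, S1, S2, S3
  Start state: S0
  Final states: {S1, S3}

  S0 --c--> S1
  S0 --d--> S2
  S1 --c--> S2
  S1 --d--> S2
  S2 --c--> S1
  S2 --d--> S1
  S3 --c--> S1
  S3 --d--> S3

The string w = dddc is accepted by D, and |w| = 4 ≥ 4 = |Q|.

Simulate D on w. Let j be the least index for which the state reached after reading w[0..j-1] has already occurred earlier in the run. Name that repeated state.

State sequence: S0 -d-> S2 -d-> S1 -d-> S2 -c-> S1
First repeat at step 3: S2 was already visited.

The earliest repeat is at step j = 3: D is in S2, which it already visited at step i = 1.
Since D has 4 states, any run of length ≥ 4 visits 4+1 states, so by pigeonhole some state repeats within the first 4 steps — that repeat gives the pumpable loop.

S2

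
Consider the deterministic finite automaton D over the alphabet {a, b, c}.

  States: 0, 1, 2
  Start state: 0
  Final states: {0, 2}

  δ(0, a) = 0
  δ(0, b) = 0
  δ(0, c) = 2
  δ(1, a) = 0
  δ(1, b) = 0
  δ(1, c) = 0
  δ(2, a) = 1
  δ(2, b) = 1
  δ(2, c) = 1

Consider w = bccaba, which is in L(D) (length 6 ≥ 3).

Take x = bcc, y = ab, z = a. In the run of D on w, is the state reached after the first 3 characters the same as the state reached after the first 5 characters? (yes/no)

no

State sequence: 0 -b-> 0 -c-> 2 -c-> 1 -a-> 0 -b-> 0

After x (step 3): 1. After xy (step 5): 0.
They differ (1 ≠ 0), so y is not a cycle from the state after x; this split is not the one the pumping-lemma construction produces, and pumping y need not keep the string in L(D).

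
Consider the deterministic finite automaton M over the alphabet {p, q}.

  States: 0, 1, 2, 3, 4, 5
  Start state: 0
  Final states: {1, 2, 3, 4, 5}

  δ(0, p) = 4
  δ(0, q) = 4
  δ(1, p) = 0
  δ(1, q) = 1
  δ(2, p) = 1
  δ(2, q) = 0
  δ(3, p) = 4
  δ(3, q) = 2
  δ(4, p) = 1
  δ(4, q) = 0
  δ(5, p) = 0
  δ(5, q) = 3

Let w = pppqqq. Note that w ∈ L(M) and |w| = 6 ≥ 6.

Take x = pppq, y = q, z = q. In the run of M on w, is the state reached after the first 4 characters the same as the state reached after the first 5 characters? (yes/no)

Run of M on the first 5 characters of w = p p p q q:
  step 0: 0  (start)
  step 1: 4  (read p: 0→4)
  step 2: 1  (read p: 4→1)
  step 3: 0  (read p: 1→0)
  step 4: 4  (read q: 0→4)
  step 5: 0  (read q: 4→0)

After x (step 4): 4. After xy (step 5): 0.
They differ (4 ≠ 0), so y is not a cycle from the state after x; this split is not the one the pumping-lemma construction produces, and pumping y need not keep the string in L(M).

no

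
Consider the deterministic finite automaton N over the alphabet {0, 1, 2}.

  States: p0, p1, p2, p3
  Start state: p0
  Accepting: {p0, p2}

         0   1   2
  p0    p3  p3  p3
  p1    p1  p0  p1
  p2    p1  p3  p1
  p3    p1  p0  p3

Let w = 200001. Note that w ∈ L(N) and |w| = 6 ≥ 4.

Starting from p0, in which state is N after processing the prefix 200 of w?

Run of N on the first 3 characters of w = 2 0 0:
  step 0: p0  (start)
  step 1: p3  (read 2: p0→p3)
  step 2: p1  (read 0: p3→p1)
  step 3: p1  (read 0: p1→p1)

After reading 3 characters, N is in state p1.
(This kind of state-tracing is the core of the pumping-lemma construction: with 4 states, pigeonhole forces a repeat within the first 4 steps.)

p1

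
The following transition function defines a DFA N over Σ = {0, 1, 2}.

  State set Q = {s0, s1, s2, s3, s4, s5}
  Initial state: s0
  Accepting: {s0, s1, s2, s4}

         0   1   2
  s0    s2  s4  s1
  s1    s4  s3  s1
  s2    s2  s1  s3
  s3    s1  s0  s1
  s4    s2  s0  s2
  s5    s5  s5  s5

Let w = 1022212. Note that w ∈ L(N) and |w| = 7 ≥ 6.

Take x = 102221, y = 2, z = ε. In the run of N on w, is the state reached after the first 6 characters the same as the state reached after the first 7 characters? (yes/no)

State sequence: s0 -1-> s4 -0-> s2 -2-> s3 -2-> s1 -2-> s1 -1-> s3 -2-> s1

After x (step 6): s3. After xy (step 7): s1.
They differ (s3 ≠ s1), so y is not a cycle from the state after x; this split is not the one the pumping-lemma construction produces, and pumping y need not keep the string in L(N).

no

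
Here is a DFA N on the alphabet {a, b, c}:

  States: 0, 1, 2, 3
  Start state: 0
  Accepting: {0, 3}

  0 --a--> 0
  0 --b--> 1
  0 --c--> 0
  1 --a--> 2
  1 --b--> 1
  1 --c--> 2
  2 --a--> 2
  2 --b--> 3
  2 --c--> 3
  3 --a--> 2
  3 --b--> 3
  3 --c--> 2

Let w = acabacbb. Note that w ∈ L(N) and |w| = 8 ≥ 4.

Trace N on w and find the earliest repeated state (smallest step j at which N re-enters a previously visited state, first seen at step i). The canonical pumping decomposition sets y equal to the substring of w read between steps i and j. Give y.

Run of N on w = a c a b a c b b:
  step 0: 0  (start)
  step 1: 0  (read a: 0→0)   ← first repeat (0 seen earlier)
  step 2: 0  (read c: 0→0)
  step 3: 0  (read a: 0→0)
  step 4: 1  (read b: 0→1)
  step 5: 2  (read a: 1→2)
  step 6: 3  (read c: 2→3)
  step 7: 3  (read b: 3→3)
  step 8: 3  (read b: 3→3)

So i = 0, j = 1, giving x = w[0:0] = ε, y = w[0:1] = a, z = w[1:8] = cabacbb.
Check: |xy| = 1 ≤ 4 and |y| = 1 ≥ 1. Reading y takes N from 0 back to 0, so every xyⁱz is accepted.
Since N has 4 states, any run of length ≥ 4 visits 4+1 states, so by pigeonhole some state repeats within the first 4 steps — that repeat gives the pumpable loop.

a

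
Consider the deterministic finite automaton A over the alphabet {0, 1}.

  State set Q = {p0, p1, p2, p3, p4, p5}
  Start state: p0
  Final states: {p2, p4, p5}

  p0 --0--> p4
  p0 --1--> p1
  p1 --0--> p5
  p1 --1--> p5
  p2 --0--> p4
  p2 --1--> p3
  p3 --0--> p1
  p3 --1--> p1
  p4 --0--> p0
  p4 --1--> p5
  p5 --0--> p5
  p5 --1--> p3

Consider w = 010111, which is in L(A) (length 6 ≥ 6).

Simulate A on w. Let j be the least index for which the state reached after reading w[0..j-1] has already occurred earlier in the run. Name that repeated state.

State sequence: p0 -0-> p4 -1-> p5 -0-> p5 -1-> p3 -1-> p1 -1-> p5
First repeat at step 3: p5 was already visited.

The earliest repeat is at step j = 3: A is in p5, which it already visited at step i = 2.
Pumping length from the standard proof: p = 6 (the number of states). The repeated state found above gives |xy| = j ≤ 6 and |y| = j − i ≥ 1.

p5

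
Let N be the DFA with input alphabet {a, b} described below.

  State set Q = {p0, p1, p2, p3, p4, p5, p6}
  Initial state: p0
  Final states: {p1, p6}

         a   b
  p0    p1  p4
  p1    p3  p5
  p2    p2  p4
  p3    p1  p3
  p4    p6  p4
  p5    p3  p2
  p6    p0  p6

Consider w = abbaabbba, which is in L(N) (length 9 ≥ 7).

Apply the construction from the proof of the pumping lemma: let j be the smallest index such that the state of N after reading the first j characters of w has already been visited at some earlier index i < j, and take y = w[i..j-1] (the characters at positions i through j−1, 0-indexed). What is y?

State sequence: p0 -a-> p1 -b-> p5 -b-> p2 -a-> p2 -a-> p2 -b-> p4 -b-> p4 -b-> p4 -a-> p6
First repeat at step 4: p2 was already visited.

So i = 3, j = 4, giving x = w[0:3] = abb, y = w[3:4] = a, z = w[4:9] = abbba.
Check: |xy| = 4 ≤ 7 and |y| = 1 ≥ 1. Reading y takes N from p2 back to p2, so every xyⁱz is accepted.
The DFA has 7 states, so the proof of the pumping lemma guarantees a repeated state among the first 7+1 visited; the segment between the two visits is the pumpable y.

a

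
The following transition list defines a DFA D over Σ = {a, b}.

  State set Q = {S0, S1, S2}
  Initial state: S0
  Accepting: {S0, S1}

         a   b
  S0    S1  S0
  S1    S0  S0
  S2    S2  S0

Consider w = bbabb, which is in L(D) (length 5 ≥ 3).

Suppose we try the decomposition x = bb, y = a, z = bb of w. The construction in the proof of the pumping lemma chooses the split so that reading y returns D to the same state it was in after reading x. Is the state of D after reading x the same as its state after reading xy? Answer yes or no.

no

State sequence: S0 -b-> S0 -b-> S0 -a-> S1

After x (step 2): S0. After xy (step 3): S1.
They differ (S0 ≠ S1), so y is not a cycle from the state after x; this split is not the one the pumping-lemma construction produces, and pumping y need not keep the string in L(D).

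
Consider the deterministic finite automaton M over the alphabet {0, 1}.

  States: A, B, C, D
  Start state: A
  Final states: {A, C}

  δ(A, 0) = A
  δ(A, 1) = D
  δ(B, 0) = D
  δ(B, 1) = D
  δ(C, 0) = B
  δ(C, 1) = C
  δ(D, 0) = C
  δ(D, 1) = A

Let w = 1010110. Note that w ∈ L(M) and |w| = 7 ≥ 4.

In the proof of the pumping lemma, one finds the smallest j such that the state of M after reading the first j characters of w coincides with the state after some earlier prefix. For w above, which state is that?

State sequence: A -1-> D -0-> C -1-> C -0-> B -1-> D -1-> A -0-> A
First repeat at step 3: C was already visited.

The earliest repeat is at step j = 3: M is in C, which it already visited at step i = 2.
With |Q| = 4, pigeonhole forces a state repeat no later than step 4; the substring read between the first and second visits to that state can be pumped.

C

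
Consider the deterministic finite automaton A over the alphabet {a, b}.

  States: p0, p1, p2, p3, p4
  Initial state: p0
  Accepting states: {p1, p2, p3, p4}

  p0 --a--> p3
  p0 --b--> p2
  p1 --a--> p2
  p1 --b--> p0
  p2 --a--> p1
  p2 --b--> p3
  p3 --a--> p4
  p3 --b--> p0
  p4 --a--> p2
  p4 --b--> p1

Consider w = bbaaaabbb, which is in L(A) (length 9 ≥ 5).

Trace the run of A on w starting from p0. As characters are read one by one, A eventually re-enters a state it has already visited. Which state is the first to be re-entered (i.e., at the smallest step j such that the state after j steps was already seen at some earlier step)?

State sequence: p0 -b-> p2 -b-> p3 -a-> p4 -a-> p2 -a-> p1 -a-> p2 -b-> p3 -b-> p0 -b-> p2
First repeat at step 4: p2 was already visited.

The earliest repeat is at step j = 4: A is in p2, which it already visited at step i = 1.

p2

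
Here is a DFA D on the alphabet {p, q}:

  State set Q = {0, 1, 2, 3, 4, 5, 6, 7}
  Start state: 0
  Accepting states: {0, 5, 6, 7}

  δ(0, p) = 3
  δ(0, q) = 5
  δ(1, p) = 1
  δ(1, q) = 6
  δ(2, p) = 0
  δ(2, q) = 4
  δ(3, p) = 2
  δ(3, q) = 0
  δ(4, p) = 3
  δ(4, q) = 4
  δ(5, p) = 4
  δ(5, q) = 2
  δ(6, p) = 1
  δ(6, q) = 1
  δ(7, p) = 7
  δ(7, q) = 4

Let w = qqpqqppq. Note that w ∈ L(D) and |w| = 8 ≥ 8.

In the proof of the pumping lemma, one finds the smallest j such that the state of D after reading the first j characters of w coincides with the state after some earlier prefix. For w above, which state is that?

State sequence: 0 -q-> 5 -q-> 2 -p-> 0 -q-> 5 -q-> 2 -p-> 0 -p-> 3 -q-> 0
First repeat at step 3: 0 was already visited.

The earliest repeat is at step j = 3: D is in 0, which it already visited at step i = 0.
With |Q| = 8, pigeonhole forces a state repeat no later than step 8; the substring read between the first and second visits to that state can be pumped.

0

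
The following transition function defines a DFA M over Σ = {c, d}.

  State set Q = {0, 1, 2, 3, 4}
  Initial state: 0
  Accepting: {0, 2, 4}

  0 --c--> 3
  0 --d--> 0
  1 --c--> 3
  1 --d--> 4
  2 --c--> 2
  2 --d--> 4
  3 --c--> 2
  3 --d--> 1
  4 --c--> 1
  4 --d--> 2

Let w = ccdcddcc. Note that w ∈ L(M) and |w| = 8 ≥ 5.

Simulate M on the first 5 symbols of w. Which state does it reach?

4

State sequence: 0 -c-> 3 -c-> 2 -d-> 4 -c-> 1 -d-> 4

After reading 5 characters, M is in state 4.
(This kind of state-tracing is the core of the pumping-lemma construction: with 5 states, pigeonhole forces a repeat within the first 5 steps.)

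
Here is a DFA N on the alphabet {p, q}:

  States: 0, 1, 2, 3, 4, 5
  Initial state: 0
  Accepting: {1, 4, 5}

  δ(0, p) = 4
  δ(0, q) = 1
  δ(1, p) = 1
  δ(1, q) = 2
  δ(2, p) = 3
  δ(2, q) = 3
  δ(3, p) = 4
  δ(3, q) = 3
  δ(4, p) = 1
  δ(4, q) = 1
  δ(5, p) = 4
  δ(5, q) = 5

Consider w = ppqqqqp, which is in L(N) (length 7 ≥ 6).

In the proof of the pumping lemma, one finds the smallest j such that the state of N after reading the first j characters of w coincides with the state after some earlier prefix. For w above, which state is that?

3

Run of N on w = p p q q q q p:
  step 0: 0  (start)
  step 1: 4  (read p: 0→4)
  step 2: 1  (read p: 4→1)
  step 3: 2  (read q: 1→2)
  step 4: 3  (read q: 2→3)
  step 5: 3  (read q: 3→3)   ← first repeat (3 seen earlier)
  step 6: 3  (read q: 3→3)
  step 7: 4  (read p: 3→4)

The earliest repeat is at step j = 5: N is in 3, which it already visited at step i = 4.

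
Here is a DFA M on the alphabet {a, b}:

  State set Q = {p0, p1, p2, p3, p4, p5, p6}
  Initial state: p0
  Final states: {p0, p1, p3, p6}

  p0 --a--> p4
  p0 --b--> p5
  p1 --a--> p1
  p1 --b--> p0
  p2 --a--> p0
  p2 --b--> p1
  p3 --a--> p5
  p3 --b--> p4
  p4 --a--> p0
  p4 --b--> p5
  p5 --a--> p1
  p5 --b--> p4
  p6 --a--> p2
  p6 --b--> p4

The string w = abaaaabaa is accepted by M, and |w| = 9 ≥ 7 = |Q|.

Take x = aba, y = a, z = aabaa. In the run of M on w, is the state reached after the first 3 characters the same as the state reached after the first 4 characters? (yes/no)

yes

Run of M on the first 4 characters of w = a b a a:
  step 0: p0  (start)
  step 1: p4  (read a: p0→p4)
  step 2: p5  (read b: p4→p5)
  step 3: p1  (read a: p5→p1)
  step 4: p1  (read a: p1→p1)

After x (step 3): p1. After xy (step 4): p1.
They match, so y = a drives M around a cycle from p1 back to itself; pumping y any number of times keeps M in p1 before reading z, and xyⁱz ∈ L(M) for every i ≥ 0.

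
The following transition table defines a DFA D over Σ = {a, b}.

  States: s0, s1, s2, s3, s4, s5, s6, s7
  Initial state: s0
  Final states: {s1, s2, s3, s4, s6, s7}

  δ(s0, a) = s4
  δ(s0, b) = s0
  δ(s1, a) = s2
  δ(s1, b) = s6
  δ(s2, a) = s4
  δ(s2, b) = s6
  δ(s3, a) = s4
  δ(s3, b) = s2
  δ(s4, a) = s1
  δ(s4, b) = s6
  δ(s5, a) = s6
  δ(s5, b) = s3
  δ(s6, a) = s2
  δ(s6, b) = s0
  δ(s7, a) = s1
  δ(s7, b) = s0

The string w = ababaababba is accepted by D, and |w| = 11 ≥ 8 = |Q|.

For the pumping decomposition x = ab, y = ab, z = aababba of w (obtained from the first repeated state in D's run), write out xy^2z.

abababaababba

xy^2z = ab·ab·ab·aababba = abababaababba.
Reading y = ab takes D from s6 back to s6, so after x·y·y the machine is still in s6, and z then leads to the accepting state s4. Hence abababaababba ∈ L(D).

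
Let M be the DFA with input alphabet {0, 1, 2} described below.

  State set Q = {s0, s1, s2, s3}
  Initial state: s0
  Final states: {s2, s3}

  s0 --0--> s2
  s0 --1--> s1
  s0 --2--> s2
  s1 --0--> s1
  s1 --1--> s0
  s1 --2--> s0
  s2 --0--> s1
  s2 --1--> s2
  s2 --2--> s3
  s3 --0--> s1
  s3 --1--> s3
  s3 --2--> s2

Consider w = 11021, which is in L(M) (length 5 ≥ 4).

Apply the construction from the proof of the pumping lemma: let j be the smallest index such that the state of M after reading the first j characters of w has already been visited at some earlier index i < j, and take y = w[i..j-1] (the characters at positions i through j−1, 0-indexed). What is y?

11

Run of M on w = 1 1 0 2 1:
  step 0: s0  (start)
  step 1: s1  (read 1: s0→s1)
  step 2: s0  (read 1: s1→s0)   ← first repeat (s0 seen earlier)
  step 3: s2  (read 0: s0→s2)
  step 4: s3  (read 2: s2→s3)
  step 5: s3  (read 1: s3→s3)

So i = 0, j = 2, giving x = w[0:0] = ε, y = w[0:2] = 11, z = w[2:5] = 021.
Check: |xy| = 2 ≤ 4 and |y| = 2 ≥ 1. Reading y takes M from s0 back to s0, so every xyⁱz is accepted.
With |Q| = 4, pigeonhole forces a state repeat no later than step 4; the substring read between the first and second visits to that state can be pumped.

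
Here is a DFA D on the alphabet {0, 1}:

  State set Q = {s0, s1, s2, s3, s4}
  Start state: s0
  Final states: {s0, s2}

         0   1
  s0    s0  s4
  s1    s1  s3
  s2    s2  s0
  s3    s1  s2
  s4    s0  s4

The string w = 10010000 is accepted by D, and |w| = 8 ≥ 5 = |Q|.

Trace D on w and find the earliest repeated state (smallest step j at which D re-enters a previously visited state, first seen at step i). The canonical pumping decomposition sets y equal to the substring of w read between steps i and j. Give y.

10

State sequence: s0 -1-> s4 -0-> s0 -0-> s0 -1-> s4 -0-> s0 -0-> s0 -0-> s0 -0-> s0
First repeat at step 2: s0 was already visited.

So i = 0, j = 2, giving x = w[0:0] = ε, y = w[0:2] = 10, z = w[2:8] = 010000.
Check: |xy| = 2 ≤ 5 and |y| = 2 ≥ 1. Reading y takes D from s0 back to s0, so every xyⁱz is accepted.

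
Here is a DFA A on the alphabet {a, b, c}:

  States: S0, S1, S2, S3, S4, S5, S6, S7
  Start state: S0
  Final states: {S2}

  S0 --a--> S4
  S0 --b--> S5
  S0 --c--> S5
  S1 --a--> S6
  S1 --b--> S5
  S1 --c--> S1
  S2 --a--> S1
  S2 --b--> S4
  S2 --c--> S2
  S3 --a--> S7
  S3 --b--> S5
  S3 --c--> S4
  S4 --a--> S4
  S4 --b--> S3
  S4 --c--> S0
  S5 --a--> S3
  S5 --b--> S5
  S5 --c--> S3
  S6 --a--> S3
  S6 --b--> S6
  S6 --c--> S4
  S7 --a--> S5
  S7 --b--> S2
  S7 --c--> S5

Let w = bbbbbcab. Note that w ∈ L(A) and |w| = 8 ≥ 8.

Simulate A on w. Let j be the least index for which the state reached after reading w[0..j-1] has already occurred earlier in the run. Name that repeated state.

State sequence: S0 -b-> S5 -b-> S5 -b-> S5 -b-> S5 -b-> S5 -c-> S3 -a-> S7 -b-> S2
First repeat at step 2: S5 was already visited.

The earliest repeat is at step j = 2: A is in S5, which it already visited at step i = 1.
Pumping length from the standard proof: p = 8 (the number of states). The repeated state found above gives |xy| = j ≤ 8 and |y| = j − i ≥ 1.

S5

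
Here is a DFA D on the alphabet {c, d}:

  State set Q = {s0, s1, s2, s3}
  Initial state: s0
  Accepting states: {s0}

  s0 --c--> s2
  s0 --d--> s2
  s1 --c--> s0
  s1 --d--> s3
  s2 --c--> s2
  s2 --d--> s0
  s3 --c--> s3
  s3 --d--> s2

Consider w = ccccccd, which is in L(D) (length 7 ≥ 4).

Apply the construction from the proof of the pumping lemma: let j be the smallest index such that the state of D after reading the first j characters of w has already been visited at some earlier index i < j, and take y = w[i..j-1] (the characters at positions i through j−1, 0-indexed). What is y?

c

State sequence: s0 -c-> s2 -c-> s2 -c-> s2 -c-> s2 -c-> s2 -c-> s2 -d-> s0
First repeat at step 2: s2 was already visited.

So i = 1, j = 2, giving x = w[0:1] = c, y = w[1:2] = c, z = w[2:7] = ccccd.
Check: |xy| = 2 ≤ 4 and |y| = 1 ≥ 1. Reading y takes D from s2 back to s2, so every xyⁱz is accepted.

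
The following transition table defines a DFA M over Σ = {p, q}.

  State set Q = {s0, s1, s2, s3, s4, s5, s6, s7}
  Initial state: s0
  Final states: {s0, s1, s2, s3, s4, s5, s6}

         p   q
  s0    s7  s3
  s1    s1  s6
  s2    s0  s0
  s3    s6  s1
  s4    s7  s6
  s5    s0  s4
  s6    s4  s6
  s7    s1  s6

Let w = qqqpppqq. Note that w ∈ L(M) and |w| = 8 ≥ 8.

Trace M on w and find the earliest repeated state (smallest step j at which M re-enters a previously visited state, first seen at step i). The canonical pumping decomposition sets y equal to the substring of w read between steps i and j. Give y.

qppp

State sequence: s0 -q-> s3 -q-> s1 -q-> s6 -p-> s4 -p-> s7 -p-> s1 -q-> s6 -q-> s6
First repeat at step 6: s1 was already visited.

So i = 2, j = 6, giving x = w[0:2] = qq, y = w[2:6] = qppp, z = w[6:8] = qq.
Check: |xy| = 6 ≤ 8 and |y| = 4 ≥ 1. Reading y takes M from s1 back to s1, so every xyⁱz is accepted.
Since M has 8 states, any run of length ≥ 8 visits 8+1 states, so by pigeonhole some state repeats within the first 8 steps — that repeat gives the pumpable loop.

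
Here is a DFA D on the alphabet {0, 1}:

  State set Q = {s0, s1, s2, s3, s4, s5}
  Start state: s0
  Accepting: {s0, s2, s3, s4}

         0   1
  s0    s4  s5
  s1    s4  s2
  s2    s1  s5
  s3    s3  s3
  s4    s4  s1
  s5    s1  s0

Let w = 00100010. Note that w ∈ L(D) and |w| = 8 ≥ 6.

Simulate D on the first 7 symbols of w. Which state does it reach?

s1

State sequence: s0 -0-> s4 -0-> s4 -1-> s1 -0-> s4 -0-> s4 -0-> s4 -1-> s1

After reading 7 characters, D is in state s1.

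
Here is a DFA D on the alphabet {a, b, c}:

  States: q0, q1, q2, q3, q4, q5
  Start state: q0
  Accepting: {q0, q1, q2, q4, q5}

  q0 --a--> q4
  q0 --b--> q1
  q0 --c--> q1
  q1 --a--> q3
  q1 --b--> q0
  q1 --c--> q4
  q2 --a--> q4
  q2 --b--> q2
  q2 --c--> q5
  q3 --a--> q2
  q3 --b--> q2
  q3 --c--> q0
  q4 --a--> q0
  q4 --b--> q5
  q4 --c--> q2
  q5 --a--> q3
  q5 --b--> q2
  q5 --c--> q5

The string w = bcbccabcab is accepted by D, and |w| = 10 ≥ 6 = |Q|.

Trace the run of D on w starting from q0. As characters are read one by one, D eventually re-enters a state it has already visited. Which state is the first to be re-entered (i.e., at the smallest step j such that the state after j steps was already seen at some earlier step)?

q5

Run of D on w = b c b c c a b c a b:
  step 0: q0  (start)
  step 1: q1  (read b: q0→q1)
  step 2: q4  (read c: q1→q4)
  step 3: q5  (read b: q4→q5)
  step 4: q5  (read c: q5→q5)   ← first repeat (q5 seen earlier)
  step 5: q5  (read c: q5→q5)
  step 6: q3  (read a: q5→q3)
  step 7: q2  (read b: q3→q2)
  step 8: q5  (read c: q2→q5)
  step 9: q3  (read a: q5→q3)
  step 10: q2  (read b: q3→q2)

The earliest repeat is at step j = 4: D is in q5, which it already visited at step i = 3.
Since D has 6 states, any run of length ≥ 6 visits 6+1 states, so by pigeonhole some state repeats within the first 6 steps — that repeat gives the pumpable loop.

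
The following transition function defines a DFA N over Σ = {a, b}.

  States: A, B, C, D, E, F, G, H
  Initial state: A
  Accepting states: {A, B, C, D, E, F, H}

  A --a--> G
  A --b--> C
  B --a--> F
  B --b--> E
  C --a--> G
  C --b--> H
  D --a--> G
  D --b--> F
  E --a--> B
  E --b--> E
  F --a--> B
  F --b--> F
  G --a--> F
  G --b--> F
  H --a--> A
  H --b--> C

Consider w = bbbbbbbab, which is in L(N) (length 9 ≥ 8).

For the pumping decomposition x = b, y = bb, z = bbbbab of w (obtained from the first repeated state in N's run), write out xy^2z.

bbbbbbbbbab

xy^2z = b·bb·bb·bbbbab = bbbbbbbbbab.
Reading y = bb takes N from C back to C, so after x·y·y the machine is still in C, and z then leads to the accepting state F. Hence bbbbbbbbbab ∈ L(N).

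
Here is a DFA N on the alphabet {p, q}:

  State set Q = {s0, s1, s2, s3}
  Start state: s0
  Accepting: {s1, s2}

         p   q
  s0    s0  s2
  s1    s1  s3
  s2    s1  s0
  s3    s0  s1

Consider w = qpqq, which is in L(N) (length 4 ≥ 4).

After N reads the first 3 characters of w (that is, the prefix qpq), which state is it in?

Run of N on the first 3 characters of w = q p q:
  step 0: s0  (start)
  step 1: s2  (read q: s0→s2)
  step 2: s1  (read p: s2→s1)
  step 3: s3  (read q: s1→s3)

After reading 3 characters, N is in state s3.

s3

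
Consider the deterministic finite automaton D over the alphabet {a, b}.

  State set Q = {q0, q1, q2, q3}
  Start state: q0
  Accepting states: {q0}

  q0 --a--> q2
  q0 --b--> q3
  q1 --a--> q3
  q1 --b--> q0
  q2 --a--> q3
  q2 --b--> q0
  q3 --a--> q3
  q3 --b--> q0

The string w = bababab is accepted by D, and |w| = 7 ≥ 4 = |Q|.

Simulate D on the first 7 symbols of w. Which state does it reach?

State sequence: q0 -b-> q3 -a-> q3 -b-> q0 -a-> q2 -b-> q0 -a-> q2 -b-> q0

After reading 7 characters, D is in state q0.
(This kind of state-tracing is the core of the pumping-lemma construction: with 4 states, pigeonhole forces a repeat within the first 4 steps.)

q0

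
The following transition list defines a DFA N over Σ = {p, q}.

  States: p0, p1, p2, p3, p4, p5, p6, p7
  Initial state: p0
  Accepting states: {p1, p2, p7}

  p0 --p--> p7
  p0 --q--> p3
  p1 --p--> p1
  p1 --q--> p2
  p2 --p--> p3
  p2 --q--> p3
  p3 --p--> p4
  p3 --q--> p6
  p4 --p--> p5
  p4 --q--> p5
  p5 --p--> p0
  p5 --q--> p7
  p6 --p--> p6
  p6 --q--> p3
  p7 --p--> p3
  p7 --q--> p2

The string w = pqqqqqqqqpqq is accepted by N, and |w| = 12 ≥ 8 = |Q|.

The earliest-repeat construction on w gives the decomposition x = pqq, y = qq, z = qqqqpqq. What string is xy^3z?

xy^3z = pqq·qq·qq·qq·qqqqpqq = pqqqqqqqqqqqqpqq.
Reading y = qq takes N from p3 back to p3, so after x·y·y·y the machine is still in p3, and z then leads to the accepting state p7. Hence pqqqqqqqqqqqqpqq ∈ L(N).

pqqqqqqqqqqqqpqq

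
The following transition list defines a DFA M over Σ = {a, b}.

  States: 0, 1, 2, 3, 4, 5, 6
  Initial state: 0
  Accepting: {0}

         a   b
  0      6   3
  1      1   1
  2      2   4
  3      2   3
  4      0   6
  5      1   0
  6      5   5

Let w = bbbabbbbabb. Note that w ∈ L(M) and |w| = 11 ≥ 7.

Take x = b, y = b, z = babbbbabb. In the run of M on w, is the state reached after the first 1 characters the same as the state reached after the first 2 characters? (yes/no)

yes

Run of M on the first 2 characters of w = b b:
  step 0: 0  (start)
  step 1: 3  (read b: 0→3)
  step 2: 3  (read b: 3→3)

After x (step 1): 3. After xy (step 2): 3.
They match, so y = b drives M around a cycle from 3 back to itself; pumping y any number of times keeps M in 3 before reading z, and xyⁱz ∈ L(M) for every i ≥ 0.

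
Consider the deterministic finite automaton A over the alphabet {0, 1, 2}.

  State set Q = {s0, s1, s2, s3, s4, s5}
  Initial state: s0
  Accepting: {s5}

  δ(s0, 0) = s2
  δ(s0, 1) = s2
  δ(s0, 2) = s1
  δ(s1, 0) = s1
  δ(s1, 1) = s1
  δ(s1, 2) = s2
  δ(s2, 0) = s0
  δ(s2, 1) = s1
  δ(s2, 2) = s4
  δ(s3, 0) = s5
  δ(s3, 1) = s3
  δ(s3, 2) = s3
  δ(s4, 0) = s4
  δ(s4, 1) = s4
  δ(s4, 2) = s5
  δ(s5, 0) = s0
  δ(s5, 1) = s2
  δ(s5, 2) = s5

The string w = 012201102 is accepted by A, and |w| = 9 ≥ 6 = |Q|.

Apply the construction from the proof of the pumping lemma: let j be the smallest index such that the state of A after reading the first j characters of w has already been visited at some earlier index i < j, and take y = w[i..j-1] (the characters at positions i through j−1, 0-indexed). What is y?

State sequence: s0 -0-> s2 -1-> s1 -2-> s2 -2-> s4 -0-> s4 -1-> s4 -1-> s4 -0-> s4 -2-> s5
First repeat at step 3: s2 was already visited.

So i = 1, j = 3, giving x = w[0:1] = 0, y = w[1:3] = 12, z = w[3:9] = 201102.
Check: |xy| = 3 ≤ 6 and |y| = 2 ≥ 1. Reading y takes A from s2 back to s2, so every xyⁱz is accepted.
The DFA has 6 states, so the proof of the pumping lemma guarantees a repeated state among the first 6+1 visited; the segment between the two visits is the pumpable y.

12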